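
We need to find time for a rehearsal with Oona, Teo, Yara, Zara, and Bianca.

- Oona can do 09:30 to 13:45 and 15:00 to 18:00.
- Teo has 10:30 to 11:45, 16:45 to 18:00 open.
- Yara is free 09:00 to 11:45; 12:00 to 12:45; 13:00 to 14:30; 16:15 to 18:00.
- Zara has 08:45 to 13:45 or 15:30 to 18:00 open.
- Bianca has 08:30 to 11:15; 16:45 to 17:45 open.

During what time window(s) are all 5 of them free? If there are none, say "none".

10:30-11:15, 16:45-17:45

Oona ∩ Teo: 10:30-11:45, 16:45-18:00.
Oona ∩ Teo ∩ Yara: 10:30-11:45, 16:45-18:00.
Oona ∩ Teo ∩ Yara ∩ Zara: 10:30-11:45, 16:45-18:00.
Oona ∩ Teo ∩ Yara ∩ Zara ∩ Bianca: 10:30-11:15, 16:45-17:45.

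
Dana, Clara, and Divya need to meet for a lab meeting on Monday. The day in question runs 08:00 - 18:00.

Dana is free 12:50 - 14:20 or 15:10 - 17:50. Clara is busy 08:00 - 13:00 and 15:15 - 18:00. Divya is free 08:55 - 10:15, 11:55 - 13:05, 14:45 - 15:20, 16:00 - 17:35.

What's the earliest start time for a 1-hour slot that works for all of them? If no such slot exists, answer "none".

Dana free: 12:50-14:20, 15:10-17:50.
Clara free: 13:00-15:15 (invert busy blocks within the working day).
Divya free: 08:55-10:15, 11:55-13:05, 14:45-15:20, 16:00-17:35.
Dana ∩ Clara: 13:00-14:20, 15:10-15:15.
Dana ∩ Clara ∩ Divya: 13:00-13:05, 15:10-15:15.
Those are the intersection windows.
No common window is at least 60 minutes long.

none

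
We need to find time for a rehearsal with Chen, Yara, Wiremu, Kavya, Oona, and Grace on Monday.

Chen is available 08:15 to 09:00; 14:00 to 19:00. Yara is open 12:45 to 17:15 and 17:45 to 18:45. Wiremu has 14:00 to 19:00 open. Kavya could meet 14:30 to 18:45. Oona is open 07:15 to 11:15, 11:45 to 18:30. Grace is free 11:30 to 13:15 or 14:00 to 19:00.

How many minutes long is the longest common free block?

Chen ∩ Yara: 14:00-17:15, 17:45-18:45.
Chen ∩ Yara ∩ Wiremu: 14:00-17:15, 17:45-18:45.
Chen ∩ Yara ∩ Wiremu ∩ Kavya: 14:30-17:15, 17:45-18:45.
Chen ∩ Yara ∩ Wiremu ∩ Kavya ∩ Oona: 14:30-17:15, 17:45-18:30.
Chen ∩ Yara ∩ Wiremu ∩ Kavya ∩ Oona ∩ Grace: 14:30-17:15, 17:45-18:30.
The longest is 14:30-17:15 at 165 minutes.

165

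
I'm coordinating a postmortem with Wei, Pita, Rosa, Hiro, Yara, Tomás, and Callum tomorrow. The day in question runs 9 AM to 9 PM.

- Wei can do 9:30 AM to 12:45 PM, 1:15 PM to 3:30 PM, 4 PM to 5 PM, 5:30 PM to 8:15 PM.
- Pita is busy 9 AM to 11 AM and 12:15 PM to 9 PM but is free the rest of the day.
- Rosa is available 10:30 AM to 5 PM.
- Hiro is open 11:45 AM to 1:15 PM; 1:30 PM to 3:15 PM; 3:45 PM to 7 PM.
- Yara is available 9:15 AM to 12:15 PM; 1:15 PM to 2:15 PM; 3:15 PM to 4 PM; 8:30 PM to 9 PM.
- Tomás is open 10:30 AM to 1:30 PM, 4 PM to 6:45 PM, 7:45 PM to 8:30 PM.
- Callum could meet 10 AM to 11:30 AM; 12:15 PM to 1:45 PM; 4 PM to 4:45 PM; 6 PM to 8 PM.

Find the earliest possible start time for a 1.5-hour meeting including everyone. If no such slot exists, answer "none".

Wei free: 09:30-12:45, 13:15-15:30, 16:00-17:00, 17:30-20:15.
Pita free: 11:00-12:15 (invert busy blocks within the working day).
Rosa free: 10:30-17:00.
Hiro free: 11:45-13:15, 13:30-15:15, 15:45-19:00.
Yara free: 09:15-12:15, 13:15-14:15, 15:15-16:00, 20:30-21:00.
Tomás free: 10:30-13:30, 16:00-18:45, 19:45-20:30.
Callum free: 10:00-11:30, 12:15-13:45, 16:00-16:45, 18:00-20:00.
Wei ∩ Pita: 11:00-12:15.
Wei ∩ Pita ∩ Rosa: 11:00-12:15.
Wei ∩ Pita ∩ Rosa ∩ Hiro: 11:45-12:15.
Wei ∩ Pita ∩ Rosa ∩ Hiro ∩ Yara: 11:45-12:15.
Wei ∩ Pita ∩ Rosa ∩ Hiro ∩ Yara ∩ Tomás: 11:45-12:15.
Wei ∩ Pita ∩ Rosa ∩ Hiro ∩ Yara ∩ Tomás ∩ Callum: ∅.
There is no time when everyone is free.
No common window is at least 90 minutes long.

none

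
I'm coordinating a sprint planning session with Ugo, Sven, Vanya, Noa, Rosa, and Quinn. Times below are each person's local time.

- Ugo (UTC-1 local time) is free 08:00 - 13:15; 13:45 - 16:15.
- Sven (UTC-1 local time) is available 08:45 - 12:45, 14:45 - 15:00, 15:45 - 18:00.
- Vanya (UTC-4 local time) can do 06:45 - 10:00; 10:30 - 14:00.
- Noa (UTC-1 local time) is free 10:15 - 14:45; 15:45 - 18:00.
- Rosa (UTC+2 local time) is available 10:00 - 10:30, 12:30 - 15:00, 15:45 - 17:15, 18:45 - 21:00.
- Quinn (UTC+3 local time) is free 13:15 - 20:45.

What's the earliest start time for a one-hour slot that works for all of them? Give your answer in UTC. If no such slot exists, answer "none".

Ugo in UTC: 09:00-14:15, 14:45-17:15 (add 1h to convert from UTC-1).
Sven in UTC: 09:45-13:45, 15:45-16:00, 16:45-19:00 (add 1h to convert from UTC-1).
Vanya in UTC: 10:45-14:00, 14:30-18:00 (add 4h to convert from UTC-4).
Noa in UTC: 11:15-15:45, 16:45-19:00 (add 1h to convert from UTC-1).
Rosa in UTC: 08:00-08:30, 10:30-13:00, 13:45-15:15, 16:45-19:00 (subtract 2h to convert from UTC+2).
Quinn in UTC: 10:15-17:45 (subtract 3h to convert from UTC+3).
Ugo ∩ Sven: 09:45-13:45, 15:45-16:00, 16:45-17:15.
Ugo ∩ Sven ∩ Vanya: 10:45-13:45, 15:45-16:00, 16:45-17:15.
Ugo ∩ Sven ∩ Vanya ∩ Noa: 11:15-13:45, 16:45-17:15.
Ugo ∩ Sven ∩ Vanya ∩ Noa ∩ Rosa: 11:15-13:00, 16:45-17:15.
Ugo ∩ Sven ∩ Vanya ∩ Noa ∩ Rosa ∩ Quinn: 11:15-13:00, 16:45-17:15.
The first common window of at least 60 minutes is 11:15-13:00, so the earliest start is 11:15.

11:15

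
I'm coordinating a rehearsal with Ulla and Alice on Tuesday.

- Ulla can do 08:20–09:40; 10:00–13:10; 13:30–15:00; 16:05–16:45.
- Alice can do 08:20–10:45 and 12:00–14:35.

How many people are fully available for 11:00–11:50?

1

Ulla can make the full 11:00-11:50 slot — that's 1.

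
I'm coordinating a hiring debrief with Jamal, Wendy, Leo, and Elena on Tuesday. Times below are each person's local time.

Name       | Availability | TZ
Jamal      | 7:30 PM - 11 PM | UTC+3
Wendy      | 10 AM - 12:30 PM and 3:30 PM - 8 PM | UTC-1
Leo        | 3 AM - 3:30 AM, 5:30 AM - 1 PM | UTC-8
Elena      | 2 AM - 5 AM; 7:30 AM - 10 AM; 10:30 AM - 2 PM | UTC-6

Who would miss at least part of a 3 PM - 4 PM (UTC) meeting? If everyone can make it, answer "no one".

Jamal in UTC: 16:30-20:00 (subtract 3h to convert from UTC+3).
Wendy in UTC: 11:00-13:30, 16:30-21:00 (add 1h to convert from UTC-1).
Leo in UTC: 11:00-11:30, 13:30-21:00 (add 8h to convert from UTC-8).
Elena in UTC: 08:00-11:00, 13:30-16:00, 16:30-20:00 (add 6h to convert from UTC-6).
Jamal: not fully free for 15:00-16:00. Wendy: not fully free for 15:00-16:00. Leo: free for 15:00-16:00. Elena: free for 15:00-16:00.

Jamal, Wendy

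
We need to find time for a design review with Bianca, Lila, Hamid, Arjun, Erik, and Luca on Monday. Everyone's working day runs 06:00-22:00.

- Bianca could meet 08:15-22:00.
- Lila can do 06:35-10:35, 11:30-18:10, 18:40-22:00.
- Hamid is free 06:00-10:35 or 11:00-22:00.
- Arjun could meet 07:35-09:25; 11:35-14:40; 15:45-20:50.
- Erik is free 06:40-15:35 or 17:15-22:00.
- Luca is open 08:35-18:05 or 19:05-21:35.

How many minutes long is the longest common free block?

Bianca ∩ Lila: 08:15-10:35, 11:30-18:10, 18:40-22:00.
Bianca ∩ Lila ∩ Hamid: 08:15-10:35, 11:30-18:10, 18:40-22:00.
Bianca ∩ Lila ∩ Hamid ∩ Arjun: 08:15-09:25, 11:35-14:40, 15:45-18:10, 18:40-20:50.
Bianca ∩ Lila ∩ Hamid ∩ Arjun ∩ Erik: 08:15-09:25, 11:35-14:40, 17:15-18:10, 18:40-20:50.
Bianca ∩ Lila ∩ Hamid ∩ Arjun ∩ Erik ∩ Luca: 08:35-09:25, 11:35-14:40, 17:15-18:05, 19:05-20:50.
The longest is 11:35-14:40 at 185 minutes.

185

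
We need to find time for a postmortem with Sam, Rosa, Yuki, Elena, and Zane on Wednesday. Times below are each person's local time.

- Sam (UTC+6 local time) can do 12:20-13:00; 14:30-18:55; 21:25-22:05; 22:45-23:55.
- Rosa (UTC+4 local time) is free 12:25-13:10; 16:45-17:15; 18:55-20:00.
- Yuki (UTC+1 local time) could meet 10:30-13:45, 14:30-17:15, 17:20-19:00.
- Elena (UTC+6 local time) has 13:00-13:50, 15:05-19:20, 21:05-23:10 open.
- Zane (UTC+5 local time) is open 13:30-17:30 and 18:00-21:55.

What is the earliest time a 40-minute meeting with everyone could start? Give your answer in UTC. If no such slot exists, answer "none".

none

Sam in UTC: 06:20-07:00, 08:30-12:55, 15:25-16:05, 16:45-17:55 (subtract 6h to convert from UTC+6).
Rosa in UTC: 08:25-09:10, 12:45-13:15, 14:55-16:00 (subtract 4h to convert from UTC+4).
Yuki in UTC: 09:30-12:45, 13:30-16:15, 16:20-18:00 (subtract 1h to convert from UTC+1).
Elena in UTC: 07:00-07:50, 09:05-13:20, 15:05-17:10 (subtract 6h to convert from UTC+6).
Zane in UTC: 08:30-12:30, 13:00-16:55 (subtract 5h to convert from UTC+5).
Sam ∩ Rosa: 08:30-09:10, 12:45-12:55, 15:25-16:00.
Sam ∩ Rosa ∩ Yuki: 15:25-16:00.
Sam ∩ Rosa ∩ Yuki ∩ Elena: 15:25-16:00.
Sam ∩ Rosa ∩ Yuki ∩ Elena ∩ Zane: 15:25-16:00.
No common window is at least 40 minutes long.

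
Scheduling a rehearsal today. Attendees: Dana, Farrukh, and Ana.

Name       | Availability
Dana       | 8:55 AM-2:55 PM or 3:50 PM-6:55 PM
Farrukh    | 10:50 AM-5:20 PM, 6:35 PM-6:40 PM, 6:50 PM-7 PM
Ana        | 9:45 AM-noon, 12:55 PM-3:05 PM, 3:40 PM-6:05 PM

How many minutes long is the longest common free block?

Dana ∩ Farrukh: 10:50-14:55, 15:50-17:20, 18:35-18:40, 18:50-18:55.
Dana ∩ Farrukh ∩ Ana: 10:50-12:00, 12:55-14:55, 15:50-17:20.
The longest is 12:55-14:55 at 120 minutes.

120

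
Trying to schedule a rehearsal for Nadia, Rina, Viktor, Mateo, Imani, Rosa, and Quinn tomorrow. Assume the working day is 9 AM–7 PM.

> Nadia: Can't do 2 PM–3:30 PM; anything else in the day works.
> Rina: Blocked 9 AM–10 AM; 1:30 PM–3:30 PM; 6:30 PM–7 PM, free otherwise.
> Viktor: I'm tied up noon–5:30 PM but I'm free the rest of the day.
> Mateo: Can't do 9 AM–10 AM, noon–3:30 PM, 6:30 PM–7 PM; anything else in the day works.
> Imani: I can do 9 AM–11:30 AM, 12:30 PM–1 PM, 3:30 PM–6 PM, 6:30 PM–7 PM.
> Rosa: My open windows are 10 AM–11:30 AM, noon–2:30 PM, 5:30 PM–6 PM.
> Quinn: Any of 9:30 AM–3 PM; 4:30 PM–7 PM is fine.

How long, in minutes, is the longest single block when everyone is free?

90

Nadia free: 09:00-14:00, 15:30-19:00 (invert busy blocks within the working day).
Rina free: 10:00-13:30, 15:30-18:30 (invert busy blocks within the working day).
Viktor free: 09:00-12:00, 17:30-19:00 (invert busy blocks within the working day).
Mateo free: 10:00-12:00, 15:30-18:30 (invert busy blocks within the working day).
Imani free: 09:00-11:30, 12:30-13:00, 15:30-18:00, 18:30-19:00.
Rosa free: 10:00-11:30, 12:00-14:30, 17:30-18:00.
Quinn free: 09:30-15:00, 16:30-19:00.
Nadia ∩ Rina: 10:00-13:30, 15:30-18:30.
Nadia ∩ Rina ∩ Viktor: 10:00-12:00, 17:30-18:30.
Nadia ∩ Rina ∩ Viktor ∩ Mateo: 10:00-12:00, 17:30-18:30.
Nadia ∩ Rina ∩ Viktor ∩ Mateo ∩ Imani: 10:00-11:30, 17:30-18:00.
Nadia ∩ Rina ∩ Viktor ∩ Mateo ∩ Imani ∩ Rosa: 10:00-11:30, 17:30-18:00.
Nadia ∩ Rina ∩ Viktor ∩ Mateo ∩ Imani ∩ Rosa ∩ Quinn: 10:00-11:30, 17:30-18:00.
The longest is 10:00-11:30 at 90 minutes.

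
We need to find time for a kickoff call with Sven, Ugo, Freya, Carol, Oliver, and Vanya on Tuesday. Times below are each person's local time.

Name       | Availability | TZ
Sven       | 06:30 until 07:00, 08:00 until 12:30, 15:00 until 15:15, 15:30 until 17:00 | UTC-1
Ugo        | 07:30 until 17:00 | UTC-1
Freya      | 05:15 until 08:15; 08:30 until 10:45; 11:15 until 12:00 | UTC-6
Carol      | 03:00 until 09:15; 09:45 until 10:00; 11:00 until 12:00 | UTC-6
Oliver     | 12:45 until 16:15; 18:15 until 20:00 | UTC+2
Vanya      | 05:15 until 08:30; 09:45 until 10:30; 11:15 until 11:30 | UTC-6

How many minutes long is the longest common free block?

135

Sven in UTC: 07:30-08:00, 09:00-13:30, 16:00-16:15, 16:30-18:00 (add 1h to convert from UTC-1).
Ugo in UTC: 08:30-18:00 (add 1h to convert from UTC-1).
Freya in UTC: 11:15-14:15, 14:30-16:45, 17:15-18:00 (add 6h to convert from UTC-6).
Carol in UTC: 09:00-15:15, 15:45-16:00, 17:00-18:00 (add 6h to convert from UTC-6).
Oliver in UTC: 10:45-14:15, 16:15-18:00 (subtract 2h to convert from UTC+2).
Vanya in UTC: 11:15-14:30, 15:45-16:30, 17:15-17:30 (add 6h to convert from UTC-6).
Sven ∩ Ugo: 09:00-13:30, 16:00-16:15, 16:30-18:00.
Sven ∩ Ugo ∩ Freya: 11:15-13:30, 16:00-16:15, 16:30-16:45, 17:15-18:00.
Sven ∩ Ugo ∩ Freya ∩ Carol: 11:15-13:30, 17:15-18:00.
Sven ∩ Ugo ∩ Freya ∩ Carol ∩ Oliver: 11:15-13:30, 17:15-18:00.
Sven ∩ Ugo ∩ Freya ∩ Carol ∩ Oliver ∩ Vanya: 11:15-13:30, 17:15-17:30.
The longest is 11:15-13:30 at 135 minutes.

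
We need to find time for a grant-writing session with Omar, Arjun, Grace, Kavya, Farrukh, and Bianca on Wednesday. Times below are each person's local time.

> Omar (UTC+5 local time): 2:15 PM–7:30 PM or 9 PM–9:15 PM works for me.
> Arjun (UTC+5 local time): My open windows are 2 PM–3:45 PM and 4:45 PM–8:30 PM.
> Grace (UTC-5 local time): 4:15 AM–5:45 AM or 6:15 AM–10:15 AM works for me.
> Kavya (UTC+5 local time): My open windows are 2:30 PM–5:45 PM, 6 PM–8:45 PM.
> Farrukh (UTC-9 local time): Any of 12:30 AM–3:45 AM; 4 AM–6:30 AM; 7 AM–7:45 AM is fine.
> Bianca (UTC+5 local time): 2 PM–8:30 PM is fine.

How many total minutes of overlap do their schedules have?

225

Omar in UTC: 09:15-14:30, 16:00-16:15 (subtract 5h to convert from UTC+5).
Arjun in UTC: 09:00-10:45, 11:45-15:30 (subtract 5h to convert from UTC+5).
Grace in UTC: 09:15-10:45, 11:15-15:15 (add 5h to convert from UTC-5).
Kavya in UTC: 09:30-12:45, 13:00-15:45 (subtract 5h to convert from UTC+5).
Farrukh in UTC: 09:30-12:45, 13:00-15:30, 16:00-16:45 (add 9h to convert from UTC-9).
Bianca in UTC: 09:00-15:30 (subtract 5h to convert from UTC+5).
Omar ∩ Arjun: 09:15-10:45, 11:45-14:30.
Omar ∩ Arjun ∩ Grace: 09:15-10:45, 11:45-14:30.
Omar ∩ Arjun ∩ Grace ∩ Kavya: 09:30-10:45, 11:45-12:45, 13:00-14:30.
Omar ∩ Arjun ∩ Grace ∩ Kavya ∩ Farrukh: 09:30-10:45, 11:45-12:45, 13:00-14:30.
Omar ∩ Arjun ∩ Grace ∩ Kavya ∩ Farrukh ∩ Bianca: 09:30-10:45, 11:45-12:45, 13:00-14:30.
Those are the intersection windows.
Summing the common windows: 75 + 60 + 90 = 225 minutes.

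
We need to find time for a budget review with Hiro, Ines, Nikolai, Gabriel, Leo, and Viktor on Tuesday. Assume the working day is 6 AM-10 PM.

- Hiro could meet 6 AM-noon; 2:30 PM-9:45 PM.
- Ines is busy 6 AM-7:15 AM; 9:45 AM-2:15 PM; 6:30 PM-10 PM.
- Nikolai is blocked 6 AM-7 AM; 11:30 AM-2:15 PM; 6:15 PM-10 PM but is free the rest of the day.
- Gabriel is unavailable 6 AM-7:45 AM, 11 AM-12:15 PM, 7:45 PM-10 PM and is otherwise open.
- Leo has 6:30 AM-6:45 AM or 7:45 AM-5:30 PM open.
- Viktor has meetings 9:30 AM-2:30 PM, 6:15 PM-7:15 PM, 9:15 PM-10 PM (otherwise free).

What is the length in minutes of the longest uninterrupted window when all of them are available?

180

Hiro free: 06:00-12:00, 14:30-21:45.
Ines free: 07:15-09:45, 14:15-18:30 (invert busy blocks within the working day).
Nikolai free: 07:00-11:30, 14:15-18:15 (invert busy blocks within the working day).
Gabriel free: 07:45-11:00, 12:15-19:45 (invert busy blocks within the working day).
Leo free: 06:30-06:45, 07:45-17:30.
Viktor free: 06:00-09:30, 14:30-18:15, 19:15-21:15 (invert busy blocks within the working day).
Hiro ∩ Ines: 07:15-09:45, 14:30-18:30.
Hiro ∩ Ines ∩ Nikolai: 07:15-09:45, 14:30-18:15.
Hiro ∩ Ines ∩ Nikolai ∩ Gabriel: 07:45-09:45, 14:30-18:15.
Hiro ∩ Ines ∩ Nikolai ∩ Gabriel ∩ Leo: 07:45-09:45, 14:30-17:30.
Hiro ∩ Ines ∩ Nikolai ∩ Gabriel ∩ Leo ∩ Viktor: 07:45-09:30, 14:30-17:30.
So the common availability across everyone is 07:45-09:30, 14:30-17:30.
The longest is 14:30-17:30 at 180 minutes.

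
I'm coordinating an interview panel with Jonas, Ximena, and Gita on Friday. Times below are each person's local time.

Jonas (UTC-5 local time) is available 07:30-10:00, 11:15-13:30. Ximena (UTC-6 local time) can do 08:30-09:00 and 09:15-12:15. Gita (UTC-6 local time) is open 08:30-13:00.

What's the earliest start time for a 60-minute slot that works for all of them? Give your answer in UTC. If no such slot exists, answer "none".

Jonas in UTC: 12:30-15:00, 16:15-18:30 (add 5h to convert from UTC-5).
Ximena in UTC: 14:30-15:00, 15:15-18:15 (add 6h to convert from UTC-6).
Gita in UTC: 14:30-19:00 (add 6h to convert from UTC-6).
Jonas ∩ Ximena: 14:30-15:00, 16:15-18:15.
Jonas ∩ Ximena ∩ Gita: 14:30-15:00, 16:15-18:15.
So the common availability across everyone is 14:30-15:00, 16:15-18:15.
The first common window of at least 60 minutes is 16:15-18:15, so the earliest start is 16:15.

16:15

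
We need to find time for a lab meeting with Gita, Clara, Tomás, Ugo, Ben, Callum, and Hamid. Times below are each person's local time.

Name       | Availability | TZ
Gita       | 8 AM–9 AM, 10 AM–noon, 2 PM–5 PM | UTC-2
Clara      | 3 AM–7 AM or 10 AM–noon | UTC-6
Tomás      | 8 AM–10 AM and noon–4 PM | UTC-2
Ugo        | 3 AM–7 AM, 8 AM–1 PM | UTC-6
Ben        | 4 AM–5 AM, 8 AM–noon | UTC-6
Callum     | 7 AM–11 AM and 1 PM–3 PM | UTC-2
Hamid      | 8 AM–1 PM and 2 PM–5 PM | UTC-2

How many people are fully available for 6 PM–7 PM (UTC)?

3

Gita in UTC: 10:00-11:00, 12:00-14:00, 16:00-19:00 (add 2h to convert from UTC-2).
Clara in UTC: 09:00-13:00, 16:00-18:00 (add 6h to convert from UTC-6).
Tomás in UTC: 10:00-12:00, 14:00-18:00 (add 2h to convert from UTC-2).
Ugo in UTC: 09:00-13:00, 14:00-19:00 (add 6h to convert from UTC-6).
Ben in UTC: 10:00-11:00, 14:00-18:00 (add 6h to convert from UTC-6).
Callum in UTC: 09:00-13:00, 15:00-17:00 (add 2h to convert from UTC-2).
Hamid in UTC: 10:00-15:00, 16:00-19:00 (add 2h to convert from UTC-2).
Gita, Ugo, and Hamid can make the full 18:00-19:00 slot — that's 3.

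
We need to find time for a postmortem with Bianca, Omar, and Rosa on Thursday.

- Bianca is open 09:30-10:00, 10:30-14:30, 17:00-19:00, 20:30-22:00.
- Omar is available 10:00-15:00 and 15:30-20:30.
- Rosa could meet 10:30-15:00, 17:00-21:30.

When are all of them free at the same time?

Bianca ∩ Omar: 10:30-14:30, 17:00-19:00.
Bianca ∩ Omar ∩ Rosa: 10:30-14:30, 17:00-19:00.

10:30-14:30, 17:00-19:00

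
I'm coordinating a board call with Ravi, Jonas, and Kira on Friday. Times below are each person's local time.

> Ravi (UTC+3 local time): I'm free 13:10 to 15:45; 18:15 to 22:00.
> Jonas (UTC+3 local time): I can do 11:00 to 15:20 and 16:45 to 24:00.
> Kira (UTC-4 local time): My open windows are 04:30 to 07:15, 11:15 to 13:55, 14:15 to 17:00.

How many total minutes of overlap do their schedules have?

270

Ravi in UTC: 10:10-12:45, 15:15-19:00 (subtract 3h to convert from UTC+3).
Jonas in UTC: 08:00-12:20, 13:45-21:00 (subtract 3h to convert from UTC+3).
Kira in UTC: 08:30-11:15, 15:15-17:55, 18:15-21:00 (add 4h to convert from UTC-4).
Ravi ∩ Jonas: 10:10-12:20, 15:15-19:00.
Ravi ∩ Jonas ∩ Kira: 10:10-11:15, 15:15-17:55, 18:15-19:00.
So the common availability across everyone is 10:10-11:15, 15:15-17:55, 18:15-19:00.
Summing the common windows: 65 + 160 + 45 = 270 minutes.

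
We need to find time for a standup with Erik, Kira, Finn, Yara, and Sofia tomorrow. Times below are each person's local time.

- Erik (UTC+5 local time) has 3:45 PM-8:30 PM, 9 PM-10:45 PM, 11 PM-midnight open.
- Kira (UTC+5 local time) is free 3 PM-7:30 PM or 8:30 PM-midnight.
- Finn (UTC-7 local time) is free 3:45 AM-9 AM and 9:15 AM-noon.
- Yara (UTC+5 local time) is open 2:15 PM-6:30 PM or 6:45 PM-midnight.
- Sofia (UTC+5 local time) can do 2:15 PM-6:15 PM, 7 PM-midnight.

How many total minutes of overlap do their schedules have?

Erik in UTC: 10:45-15:30, 16:00-17:45, 18:00-19:00 (subtract 5h to convert from UTC+5).
Kira in UTC: 10:00-14:30, 15:30-19:00 (subtract 5h to convert from UTC+5).
Finn in UTC: 10:45-16:00, 16:15-19:00 (add 7h to convert from UTC-7).
Yara in UTC: 09:15-13:30, 13:45-19:00 (subtract 5h to convert from UTC+5).
Sofia in UTC: 09:15-13:15, 14:00-19:00 (subtract 5h to convert from UTC+5).
Erik ∩ Kira: 10:45-14:30, 16:00-17:45, 18:00-19:00.
Erik ∩ Kira ∩ Finn: 10:45-14:30, 16:15-17:45, 18:00-19:00.
Erik ∩ Kira ∩ Finn ∩ Yara: 10:45-13:30, 13:45-14:30, 16:15-17:45, 18:00-19:00.
Erik ∩ Kira ∩ Finn ∩ Yara ∩ Sofia: 10:45-13:15, 14:00-14:30, 16:15-17:45, 18:00-19:00.
Summing the common windows: 150 + 30 + 90 + 60 = 330 minutes.

330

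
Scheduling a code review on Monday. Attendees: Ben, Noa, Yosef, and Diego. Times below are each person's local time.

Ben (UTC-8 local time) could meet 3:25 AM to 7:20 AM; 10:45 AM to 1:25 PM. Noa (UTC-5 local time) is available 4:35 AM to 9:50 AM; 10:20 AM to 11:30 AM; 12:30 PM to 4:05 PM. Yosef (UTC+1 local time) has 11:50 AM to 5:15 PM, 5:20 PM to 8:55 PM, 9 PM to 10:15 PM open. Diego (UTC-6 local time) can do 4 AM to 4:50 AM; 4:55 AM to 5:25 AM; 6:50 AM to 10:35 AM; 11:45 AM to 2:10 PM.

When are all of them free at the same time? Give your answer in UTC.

12:50-14:50, 18:45-19:55, 20:00-20:10

Ben in UTC: 11:25-15:20, 18:45-21:25 (add 8h to convert from UTC-8).
Noa in UTC: 09:35-14:50, 15:20-16:30, 17:30-21:05 (add 5h to convert from UTC-5).
Yosef in UTC: 10:50-16:15, 16:20-19:55, 20:00-21:15 (subtract 1h to convert from UTC+1).
Diego in UTC: 10:00-10:50, 10:55-11:25, 12:50-16:35, 17:45-20:10 (add 6h to convert from UTC-6).
Ben ∩ Noa: 11:25-14:50, 18:45-21:05.
Ben ∩ Noa ∩ Yosef: 11:25-14:50, 18:45-19:55, 20:00-21:05.
Ben ∩ Noa ∩ Yosef ∩ Diego: 12:50-14:50, 18:45-19:55, 20:00-20:10.
Those are the intersection windows.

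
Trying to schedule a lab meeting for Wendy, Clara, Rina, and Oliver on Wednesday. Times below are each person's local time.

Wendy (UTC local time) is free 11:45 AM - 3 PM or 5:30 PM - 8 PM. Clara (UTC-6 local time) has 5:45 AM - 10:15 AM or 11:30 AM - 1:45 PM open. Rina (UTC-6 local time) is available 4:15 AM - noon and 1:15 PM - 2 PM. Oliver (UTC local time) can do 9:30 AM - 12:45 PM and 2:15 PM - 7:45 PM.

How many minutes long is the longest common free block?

60

Wendy in UTC: 11:45-15:00, 17:30-20:00.
Clara in UTC: 11:45-16:15, 17:30-19:45 (add 6h to convert from UTC-6).
Rina in UTC: 10:15-18:00, 19:15-20:00 (add 6h to convert from UTC-6).
Oliver in UTC: 09:30-12:45, 14:15-19:45.
Wendy ∩ Clara: 11:45-15:00, 17:30-19:45.
Wendy ∩ Clara ∩ Rina: 11:45-15:00, 17:30-18:00, 19:15-19:45.
Wendy ∩ Clara ∩ Rina ∩ Oliver: 11:45-12:45, 14:15-15:00, 17:30-18:00, 19:15-19:45.
The longest is 11:45-12:45 at 60 minutes.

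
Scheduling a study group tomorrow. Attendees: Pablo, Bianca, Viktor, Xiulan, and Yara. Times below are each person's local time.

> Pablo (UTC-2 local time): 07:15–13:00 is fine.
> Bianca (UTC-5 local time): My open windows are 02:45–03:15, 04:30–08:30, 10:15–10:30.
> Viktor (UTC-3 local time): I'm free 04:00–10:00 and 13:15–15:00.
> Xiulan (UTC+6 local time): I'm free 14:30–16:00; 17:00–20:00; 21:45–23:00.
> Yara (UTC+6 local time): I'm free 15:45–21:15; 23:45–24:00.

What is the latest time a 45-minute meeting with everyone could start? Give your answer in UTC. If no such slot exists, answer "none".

12:15

Pablo in UTC: 09:15-15:00 (add 2h to convert from UTC-2).
Bianca in UTC: 07:45-08:15, 09:30-13:30, 15:15-15:30 (add 5h to convert from UTC-5).
Viktor in UTC: 07:00-13:00, 16:15-18:00 (add 3h to convert from UTC-3).
Xiulan in UTC: 08:30-10:00, 11:00-14:00, 15:45-17:00 (subtract 6h to convert from UTC+6).
Yara in UTC: 09:45-15:15, 17:45-18:00 (subtract 6h to convert from UTC+6).
Pablo ∩ Bianca: 09:30-13:30.
Pablo ∩ Bianca ∩ Viktor: 09:30-13:00.
Pablo ∩ Bianca ∩ Viktor ∩ Xiulan: 09:30-10:00, 11:00-13:00.
Pablo ∩ Bianca ∩ Viktor ∩ Xiulan ∩ Yara: 09:45-10:00, 11:00-13:00.
The last common window of at least 45 minutes is 11:00-13:00; a 45-minute meeting can start as late as 12:15 and still end by 13:00.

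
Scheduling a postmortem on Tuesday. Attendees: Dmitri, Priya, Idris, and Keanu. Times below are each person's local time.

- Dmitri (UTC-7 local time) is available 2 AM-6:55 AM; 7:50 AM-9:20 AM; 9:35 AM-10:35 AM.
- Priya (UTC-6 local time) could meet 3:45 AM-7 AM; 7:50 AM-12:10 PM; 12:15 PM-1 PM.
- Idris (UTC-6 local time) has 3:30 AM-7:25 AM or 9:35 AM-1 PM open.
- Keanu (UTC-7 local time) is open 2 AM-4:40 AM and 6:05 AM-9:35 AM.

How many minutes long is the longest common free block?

115

Dmitri in UTC: 09:00-13:55, 14:50-16:20, 16:35-17:35 (add 7h to convert from UTC-7).
Priya in UTC: 09:45-13:00, 13:50-18:10, 18:15-19:00 (add 6h to convert from UTC-6).
Idris in UTC: 09:30-13:25, 15:35-19:00 (add 6h to convert from UTC-6).
Keanu in UTC: 09:00-11:40, 13:05-16:35 (add 7h to convert from UTC-7).
Dmitri ∩ Priya: 09:45-13:00, 13:50-13:55, 14:50-16:20, 16:35-17:35.
Dmitri ∩ Priya ∩ Idris: 09:45-13:00, 15:35-16:20, 16:35-17:35.
Dmitri ∩ Priya ∩ Idris ∩ Keanu: 09:45-11:40, 15:35-16:20.
The longest is 09:45-11:40 at 115 minutes.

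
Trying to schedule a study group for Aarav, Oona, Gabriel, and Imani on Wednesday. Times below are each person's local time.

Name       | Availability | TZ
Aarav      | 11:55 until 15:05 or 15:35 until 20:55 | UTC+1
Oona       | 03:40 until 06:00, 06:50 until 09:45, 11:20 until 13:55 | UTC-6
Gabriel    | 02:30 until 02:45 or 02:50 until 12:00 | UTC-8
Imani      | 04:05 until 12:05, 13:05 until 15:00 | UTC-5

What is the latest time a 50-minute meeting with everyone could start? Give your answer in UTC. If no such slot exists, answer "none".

19:05

Aarav in UTC: 10:55-14:05, 14:35-19:55 (subtract 1h to convert from UTC+1).
Oona in UTC: 09:40-12:00, 12:50-15:45, 17:20-19:55 (add 6h to convert from UTC-6).
Gabriel in UTC: 10:30-10:45, 10:50-20:00 (add 8h to convert from UTC-8).
Imani in UTC: 09:05-17:05, 18:05-20:00 (add 5h to convert from UTC-5).
Aarav ∩ Oona: 10:55-12:00, 12:50-14:05, 14:35-15:45, 17:20-19:55.
Aarav ∩ Oona ∩ Gabriel: 10:55-12:00, 12:50-14:05, 14:35-15:45, 17:20-19:55.
Aarav ∩ Oona ∩ Gabriel ∩ Imani: 10:55-12:00, 12:50-14:05, 14:35-15:45, 18:05-19:55.
The last common window of at least 50 minutes is 18:05-19:55; a 50-minute meeting can start as late as 19:05 and still end by 19:55.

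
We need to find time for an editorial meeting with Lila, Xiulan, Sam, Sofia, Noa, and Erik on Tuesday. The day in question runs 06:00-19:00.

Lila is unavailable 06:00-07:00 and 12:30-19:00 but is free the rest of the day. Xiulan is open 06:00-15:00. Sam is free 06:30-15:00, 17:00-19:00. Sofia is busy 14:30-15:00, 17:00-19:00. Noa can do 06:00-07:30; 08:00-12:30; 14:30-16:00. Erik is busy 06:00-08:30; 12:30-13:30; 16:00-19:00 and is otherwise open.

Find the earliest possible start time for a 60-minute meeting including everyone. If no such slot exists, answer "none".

08:30

Lila free: 07:00-12:30 (invert busy blocks within the working day).
Xiulan free: 06:00-15:00.
Sam free: 06:30-15:00, 17:00-19:00.
Sofia free: 06:00-14:30, 15:00-17:00 (invert busy blocks within the working day).
Noa free: 06:00-07:30, 08:00-12:30, 14:30-16:00.
Erik free: 08:30-12:30, 13:30-16:00 (invert busy blocks within the working day).
Lila ∩ Xiulan: 07:00-12:30.
Lila ∩ Xiulan ∩ Sam: 07:00-12:30.
Lila ∩ Xiulan ∩ Sam ∩ Sofia: 07:00-12:30.
Lila ∩ Xiulan ∩ Sam ∩ Sofia ∩ Noa: 07:00-07:30, 08:00-12:30.
Lila ∩ Xiulan ∩ Sam ∩ Sofia ∩ Noa ∩ Erik: 08:30-12:30.
The first common window of at least 60 minutes is 08:30-12:30, so the earliest start is 08:30.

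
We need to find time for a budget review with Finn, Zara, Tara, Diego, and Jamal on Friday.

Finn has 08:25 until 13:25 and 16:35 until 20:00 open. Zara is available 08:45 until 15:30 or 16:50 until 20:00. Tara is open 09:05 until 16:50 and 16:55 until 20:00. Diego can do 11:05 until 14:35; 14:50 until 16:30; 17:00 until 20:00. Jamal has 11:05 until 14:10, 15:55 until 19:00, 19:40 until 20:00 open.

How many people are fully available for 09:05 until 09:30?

3

Finn, Zara, and Tara can make the full 09:05-09:30 slot — that's 3.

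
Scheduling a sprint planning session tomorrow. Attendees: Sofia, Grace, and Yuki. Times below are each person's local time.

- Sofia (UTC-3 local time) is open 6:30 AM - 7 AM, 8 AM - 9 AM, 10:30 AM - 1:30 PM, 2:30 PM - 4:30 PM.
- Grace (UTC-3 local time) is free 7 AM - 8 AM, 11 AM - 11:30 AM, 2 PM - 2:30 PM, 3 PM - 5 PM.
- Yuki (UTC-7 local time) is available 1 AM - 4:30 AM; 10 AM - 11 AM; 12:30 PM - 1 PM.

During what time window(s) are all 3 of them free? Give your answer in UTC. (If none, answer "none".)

Sofia in UTC: 09:30-10:00, 11:00-12:00, 13:30-16:30, 17:30-19:30 (add 3h to convert from UTC-3).
Grace in UTC: 10:00-11:00, 14:00-14:30, 17:00-17:30, 18:00-20:00 (add 3h to convert from UTC-3).
Yuki in UTC: 08:00-11:30, 17:00-18:00, 19:30-20:00 (add 7h to convert from UTC-7).
Sofia ∩ Grace: 14:00-14:30, 18:00-19:30.
Sofia ∩ Grace ∩ Yuki: ∅.
There is no time when everyone is free.

none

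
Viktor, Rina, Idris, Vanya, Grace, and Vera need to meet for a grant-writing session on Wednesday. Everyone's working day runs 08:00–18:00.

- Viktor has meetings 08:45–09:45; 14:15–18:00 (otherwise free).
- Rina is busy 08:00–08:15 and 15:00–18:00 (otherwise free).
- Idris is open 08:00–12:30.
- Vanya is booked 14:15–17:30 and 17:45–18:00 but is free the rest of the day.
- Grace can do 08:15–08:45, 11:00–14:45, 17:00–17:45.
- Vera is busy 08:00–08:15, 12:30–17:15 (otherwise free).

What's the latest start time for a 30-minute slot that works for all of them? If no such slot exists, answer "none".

12:00

Viktor free: 08:00-08:45, 09:45-14:15 (invert busy blocks within the working day).
Rina free: 08:15-15:00 (invert busy blocks within the working day).
Idris free: 08:00-12:30.
Vanya free: 08:00-14:15, 17:30-17:45 (invert busy blocks within the working day).
Grace free: 08:15-08:45, 11:00-14:45, 17:00-17:45.
Vera free: 08:15-12:30, 17:15-18:00 (invert busy blocks within the working day).
Viktor ∩ Rina: 08:15-08:45, 09:45-14:15.
Viktor ∩ Rina ∩ Idris: 08:15-08:45, 09:45-12:30.
Viktor ∩ Rina ∩ Idris ∩ Vanya: 08:15-08:45, 09:45-12:30.
Viktor ∩ Rina ∩ Idris ∩ Vanya ∩ Grace: 08:15-08:45, 11:00-12:30.
Viktor ∩ Rina ∩ Idris ∩ Vanya ∩ Grace ∩ Vera: 08:15-08:45, 11:00-12:30.
Those are the intersection windows.
The last common window of at least 30 minutes is 11:00-12:30; a 30-minute meeting can start as late as 12:00 and still end by 12:30.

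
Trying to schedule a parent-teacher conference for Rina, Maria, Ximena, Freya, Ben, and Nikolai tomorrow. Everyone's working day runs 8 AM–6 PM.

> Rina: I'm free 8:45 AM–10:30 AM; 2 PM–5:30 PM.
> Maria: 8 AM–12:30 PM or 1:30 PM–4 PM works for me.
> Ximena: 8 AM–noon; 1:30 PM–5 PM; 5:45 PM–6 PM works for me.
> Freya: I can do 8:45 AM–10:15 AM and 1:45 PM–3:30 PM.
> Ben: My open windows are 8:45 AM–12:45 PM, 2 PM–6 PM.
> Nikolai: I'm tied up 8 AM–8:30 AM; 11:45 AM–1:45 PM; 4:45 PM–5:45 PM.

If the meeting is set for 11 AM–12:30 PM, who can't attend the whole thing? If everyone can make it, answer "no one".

Rina free: 08:45-10:30, 14:00-17:30.
Maria free: 08:00-12:30, 13:30-16:00.
Ximena free: 08:00-12:00, 13:30-17:00, 17:45-18:00.
Freya free: 08:45-10:15, 13:45-15:30.
Ben free: 08:45-12:45, 14:00-18:00.
Nikolai free: 08:30-11:45, 13:45-16:45, 17:45-18:00 (invert busy blocks within the working day).
Rina: not fully free for 11:00-12:30. Maria: free for 11:00-12:30. Ximena: not fully free for 11:00-12:30. Freya: not fully free for 11:00-12:30. Ben: free for 11:00-12:30. Nikolai: not fully free for 11:00-12:30.

Freya, Nikolai, Rina, Ximena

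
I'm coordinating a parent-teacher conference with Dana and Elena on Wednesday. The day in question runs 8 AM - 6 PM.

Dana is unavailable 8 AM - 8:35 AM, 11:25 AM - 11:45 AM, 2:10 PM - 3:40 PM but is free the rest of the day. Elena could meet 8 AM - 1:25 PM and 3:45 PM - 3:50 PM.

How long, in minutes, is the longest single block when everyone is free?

170

Dana free: 08:35-11:25, 11:45-14:10, 15:40-18:00 (invert busy blocks within the working day).
Elena free: 08:00-13:25, 15:45-15:50.
Dana ∩ Elena: 08:35-11:25, 11:45-13:25, 15:45-15:50.
The longest is 08:35-11:25 at 170 minutes.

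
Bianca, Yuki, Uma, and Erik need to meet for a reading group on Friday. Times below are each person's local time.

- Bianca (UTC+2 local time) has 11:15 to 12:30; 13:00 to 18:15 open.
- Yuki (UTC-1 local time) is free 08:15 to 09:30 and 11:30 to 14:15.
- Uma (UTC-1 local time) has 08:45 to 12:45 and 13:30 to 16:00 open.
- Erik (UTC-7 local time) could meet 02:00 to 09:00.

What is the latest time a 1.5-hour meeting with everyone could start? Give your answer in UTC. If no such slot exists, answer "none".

Bianca in UTC: 09:15-10:30, 11:00-16:15 (subtract 2h to convert from UTC+2).
Yuki in UTC: 09:15-10:30, 12:30-15:15 (add 1h to convert from UTC-1).
Uma in UTC: 09:45-13:45, 14:30-17:00 (add 1h to convert from UTC-1).
Erik in UTC: 09:00-16:00 (add 7h to convert from UTC-7).
Bianca ∩ Yuki: 09:15-10:30, 12:30-15:15.
Bianca ∩ Yuki ∩ Uma: 09:45-10:30, 12:30-13:45, 14:30-15:15.
Bianca ∩ Yuki ∩ Uma ∩ Erik: 09:45-10:30, 12:30-13:45, 14:30-15:15.
No common window is at least 90 minutes long.

none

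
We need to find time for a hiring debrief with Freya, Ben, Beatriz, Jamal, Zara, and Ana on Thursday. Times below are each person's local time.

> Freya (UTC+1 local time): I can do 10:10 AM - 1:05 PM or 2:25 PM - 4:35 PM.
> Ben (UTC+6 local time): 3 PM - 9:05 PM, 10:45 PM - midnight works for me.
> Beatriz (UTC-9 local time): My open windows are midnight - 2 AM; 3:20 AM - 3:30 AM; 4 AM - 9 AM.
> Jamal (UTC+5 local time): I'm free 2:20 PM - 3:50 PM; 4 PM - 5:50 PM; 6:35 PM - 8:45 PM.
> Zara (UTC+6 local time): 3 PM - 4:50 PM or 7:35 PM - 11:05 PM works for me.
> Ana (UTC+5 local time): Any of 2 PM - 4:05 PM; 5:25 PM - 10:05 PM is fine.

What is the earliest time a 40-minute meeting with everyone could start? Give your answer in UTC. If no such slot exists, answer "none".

09:20

Freya in UTC: 09:10-12:05, 13:25-15:35 (subtract 1h to convert from UTC+1).
Ben in UTC: 09:00-15:05, 16:45-18:00 (subtract 6h to convert from UTC+6).
Beatriz in UTC: 09:00-11:00, 12:20-12:30, 13:00-18:00 (add 9h to convert from UTC-9).
Jamal in UTC: 09:20-10:50, 11:00-12:50, 13:35-15:45 (subtract 5h to convert from UTC+5).
Zara in UTC: 09:00-10:50, 13:35-17:05 (subtract 6h to convert from UTC+6).
Ana in UTC: 09:00-11:05, 12:25-17:05 (subtract 5h to convert from UTC+5).
Freya ∩ Ben: 09:10-12:05, 13:25-15:05.
Freya ∩ Ben ∩ Beatriz: 09:10-11:00, 13:25-15:05.
Freya ∩ Ben ∩ Beatriz ∩ Jamal: 09:20-10:50, 13:35-15:05.
Freya ∩ Ben ∩ Beatriz ∩ Jamal ∩ Zara: 09:20-10:50, 13:35-15:05.
Freya ∩ Ben ∩ Beatriz ∩ Jamal ∩ Zara ∩ Ana: 09:20-10:50, 13:35-15:05.
The first common window of at least 40 minutes is 09:20-10:50, so the earliest start is 09:20.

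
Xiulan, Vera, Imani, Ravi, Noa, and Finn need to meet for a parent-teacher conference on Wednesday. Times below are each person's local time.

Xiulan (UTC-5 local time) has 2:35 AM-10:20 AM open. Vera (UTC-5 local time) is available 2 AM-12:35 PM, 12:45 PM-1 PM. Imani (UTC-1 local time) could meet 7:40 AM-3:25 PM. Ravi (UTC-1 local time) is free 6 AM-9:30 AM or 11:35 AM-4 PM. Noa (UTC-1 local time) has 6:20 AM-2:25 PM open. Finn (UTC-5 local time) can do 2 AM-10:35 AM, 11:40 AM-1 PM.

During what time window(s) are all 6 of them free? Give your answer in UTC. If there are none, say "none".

08:40-10:30, 12:35-15:20

Xiulan in UTC: 07:35-15:20 (add 5h to convert from UTC-5).
Vera in UTC: 07:00-17:35, 17:45-18:00 (add 5h to convert from UTC-5).
Imani in UTC: 08:40-16:25 (add 1h to convert from UTC-1).
Ravi in UTC: 07:00-10:30, 12:35-17:00 (add 1h to convert from UTC-1).
Noa in UTC: 07:20-15:25 (add 1h to convert from UTC-1).
Finn in UTC: 07:00-15:35, 16:40-18:00 (add 5h to convert from UTC-5).
Xiulan ∩ Vera: 07:35-15:20.
Xiulan ∩ Vera ∩ Imani: 08:40-15:20.
Xiulan ∩ Vera ∩ Imani ∩ Ravi: 08:40-10:30, 12:35-15:20.
Xiulan ∩ Vera ∩ Imani ∩ Ravi ∩ Noa: 08:40-10:30, 12:35-15:20.
Xiulan ∩ Vera ∩ Imani ∩ Ravi ∩ Noa ∩ Finn: 08:40-10:30, 12:35-15:20.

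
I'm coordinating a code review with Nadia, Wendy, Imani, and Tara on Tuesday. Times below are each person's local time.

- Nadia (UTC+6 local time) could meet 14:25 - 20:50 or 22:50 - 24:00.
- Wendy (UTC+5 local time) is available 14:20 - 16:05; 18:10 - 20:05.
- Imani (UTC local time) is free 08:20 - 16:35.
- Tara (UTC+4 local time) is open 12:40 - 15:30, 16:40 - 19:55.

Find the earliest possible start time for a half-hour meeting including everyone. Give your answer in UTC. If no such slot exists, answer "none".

Nadia in UTC: 08:25-14:50, 16:50-18:00 (subtract 6h to convert from UTC+6).
Wendy in UTC: 09:20-11:05, 13:10-15:05 (subtract 5h to convert from UTC+5).
Imani in UTC: 08:20-16:35.
Tara in UTC: 08:40-11:30, 12:40-15:55 (subtract 4h to convert from UTC+4).
Nadia ∩ Wendy: 09:20-11:05, 13:10-14:50.
Nadia ∩ Wendy ∩ Imani: 09:20-11:05, 13:10-14:50.
Nadia ∩ Wendy ∩ Imani ∩ Tara: 09:20-11:05, 13:10-14:50.
The first common window of at least 30 minutes is 09:20-11:05, so the earliest start is 09:20.

09:20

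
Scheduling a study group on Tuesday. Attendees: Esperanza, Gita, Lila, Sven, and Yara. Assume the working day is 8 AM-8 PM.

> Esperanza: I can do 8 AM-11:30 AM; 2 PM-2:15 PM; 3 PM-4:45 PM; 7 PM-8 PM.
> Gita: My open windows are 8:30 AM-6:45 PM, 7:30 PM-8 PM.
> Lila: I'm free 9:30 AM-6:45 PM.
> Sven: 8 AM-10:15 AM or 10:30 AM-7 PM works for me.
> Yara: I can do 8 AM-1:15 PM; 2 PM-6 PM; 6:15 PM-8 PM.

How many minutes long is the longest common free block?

105

Esperanza ∩ Gita: 08:30-11:30, 14:00-14:15, 15:00-16:45, 19:30-20:00.
Esperanza ∩ Gita ∩ Lila: 09:30-11:30, 14:00-14:15, 15:00-16:45.
Esperanza ∩ Gita ∩ Lila ∩ Sven: 09:30-10:15, 10:30-11:30, 14:00-14:15, 15:00-16:45.
Esperanza ∩ Gita ∩ Lila ∩ Sven ∩ Yara: 09:30-10:15, 10:30-11:30, 14:00-14:15, 15:00-16:45.
So the common availability across everyone is 09:30-10:15, 10:30-11:30, 14:00-14:15, 15:00-16:45.
The longest is 15:00-16:45 at 105 minutes.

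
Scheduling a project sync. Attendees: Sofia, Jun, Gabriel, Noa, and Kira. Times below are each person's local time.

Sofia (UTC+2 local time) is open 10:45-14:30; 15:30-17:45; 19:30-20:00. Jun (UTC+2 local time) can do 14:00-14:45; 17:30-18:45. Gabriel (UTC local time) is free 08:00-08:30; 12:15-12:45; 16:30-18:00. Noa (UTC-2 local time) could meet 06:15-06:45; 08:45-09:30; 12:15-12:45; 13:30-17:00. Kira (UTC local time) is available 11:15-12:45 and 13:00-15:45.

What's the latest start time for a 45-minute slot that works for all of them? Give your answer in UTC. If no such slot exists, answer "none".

none

Sofia in UTC: 08:45-12:30, 13:30-15:45, 17:30-18:00 (subtract 2h to convert from UTC+2).
Jun in UTC: 12:00-12:45, 15:30-16:45 (subtract 2h to convert from UTC+2).
Gabriel in UTC: 08:00-08:30, 12:15-12:45, 16:30-18:00.
Noa in UTC: 08:15-08:45, 10:45-11:30, 14:15-14:45, 15:30-19:00 (add 2h to convert from UTC-2).
Kira in UTC: 11:15-12:45, 13:00-15:45.
Sofia ∩ Jun: 12:00-12:30, 15:30-15:45.
Sofia ∩ Jun ∩ Gabriel: 12:15-12:30.
Sofia ∩ Jun ∩ Gabriel ∩ Noa: ∅.
Sofia ∩ Jun ∩ Gabriel ∩ Noa ∩ Kira: ∅.
There is no time when everyone is free.
No common window is at least 45 minutes long.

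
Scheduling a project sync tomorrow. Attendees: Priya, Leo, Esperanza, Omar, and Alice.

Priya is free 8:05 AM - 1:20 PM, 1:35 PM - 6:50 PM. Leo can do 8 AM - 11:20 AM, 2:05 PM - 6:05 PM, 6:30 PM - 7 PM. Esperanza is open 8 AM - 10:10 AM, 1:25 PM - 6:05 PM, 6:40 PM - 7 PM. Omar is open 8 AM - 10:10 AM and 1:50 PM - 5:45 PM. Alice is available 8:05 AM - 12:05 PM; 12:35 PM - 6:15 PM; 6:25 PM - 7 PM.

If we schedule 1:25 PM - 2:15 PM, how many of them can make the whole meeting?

Esperanza and Alice can make the full 13:25-14:15 slot — that's 2.

2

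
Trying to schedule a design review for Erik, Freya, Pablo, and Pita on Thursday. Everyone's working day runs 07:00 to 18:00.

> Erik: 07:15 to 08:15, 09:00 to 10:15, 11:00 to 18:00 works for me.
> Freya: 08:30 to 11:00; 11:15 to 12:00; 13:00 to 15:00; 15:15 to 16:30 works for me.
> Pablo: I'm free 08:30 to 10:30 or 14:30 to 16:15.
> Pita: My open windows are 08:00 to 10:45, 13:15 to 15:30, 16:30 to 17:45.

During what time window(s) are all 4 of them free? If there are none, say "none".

Erik ∩ Freya: 09:00-10:15, 11:15-12:00, 13:00-15:00, 15:15-16:30.
Erik ∩ Freya ∩ Pablo: 09:00-10:15, 14:30-15:00, 15:15-16:15.
Erik ∩ Freya ∩ Pablo ∩ Pita: 09:00-10:15, 14:30-15:00, 15:15-15:30.
Those are the intersection windows.

09:00-10:15, 14:30-15:00, 15:15-15:30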